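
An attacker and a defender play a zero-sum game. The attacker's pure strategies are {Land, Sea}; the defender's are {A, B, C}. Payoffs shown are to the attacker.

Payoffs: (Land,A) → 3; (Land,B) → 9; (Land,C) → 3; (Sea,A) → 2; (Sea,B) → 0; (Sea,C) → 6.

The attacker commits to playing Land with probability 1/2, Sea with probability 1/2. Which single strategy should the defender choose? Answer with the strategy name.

If the defender plays A, the attacker's expected payoff is (1/2)·3 + (1/2)·2 = 5/2.
If the defender plays B, the attacker's expected payoff is (1/2)·9 + (1/2)·0 = 9/2.
If the defender plays C, the attacker's expected payoff is (1/2)·3 + (1/2)·6 = 9/2.
The defender minimizes the attacker's payoff; the smallest is 5/2, so the best response is A.

A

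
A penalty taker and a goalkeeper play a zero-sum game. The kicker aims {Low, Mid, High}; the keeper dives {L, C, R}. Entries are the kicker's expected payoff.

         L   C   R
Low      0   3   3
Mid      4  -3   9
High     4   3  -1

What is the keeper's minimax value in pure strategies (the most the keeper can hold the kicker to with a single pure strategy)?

3

Column maxima: L → 4, C → 3, R → 9.
The smallest of these is 3.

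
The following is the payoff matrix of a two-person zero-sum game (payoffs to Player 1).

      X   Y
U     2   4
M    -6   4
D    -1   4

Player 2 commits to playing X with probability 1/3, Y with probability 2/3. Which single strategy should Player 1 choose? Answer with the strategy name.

Expected payoff of U: (1/3)·2 + (2/3)·4 = 10/3.
Expected payoff of M: (1/3)·(-6) + (2/3)·4 = 2/3.
Expected payoff of D: (1/3)·(-1) + (2/3)·4 = 7/3.
The largest is 10/3, so Player 1's best response is U.

U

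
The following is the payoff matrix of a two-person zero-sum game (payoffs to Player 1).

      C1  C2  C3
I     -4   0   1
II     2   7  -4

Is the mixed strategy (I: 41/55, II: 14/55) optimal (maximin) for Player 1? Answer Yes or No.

Against C1 this mix gives (41/55)·(-4) + (14/55)·2 = -136/55.
Against C2 this mix gives (41/55)·0 + (14/55)·7 = 98/55.
Against C3 this mix gives (41/55)·1 + (14/55)·(-4) = -3/11.
Player 2 will play C1, holding Player 1 to -136/55. Shifting weight toward the row that does better against C1 would raise this floor (the equalizing mix achieves -14/11 against both C1 and C3), so the proposed strategy is not optimal.

No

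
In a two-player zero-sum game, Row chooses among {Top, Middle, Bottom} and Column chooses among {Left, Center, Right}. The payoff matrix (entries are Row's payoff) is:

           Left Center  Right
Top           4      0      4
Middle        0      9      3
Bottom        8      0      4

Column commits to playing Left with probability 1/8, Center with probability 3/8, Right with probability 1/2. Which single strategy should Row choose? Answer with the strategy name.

Expected payoff of Top: (1/8)·4 + (3/8)·0 + (1/2)·4 = 5/2.
Expected payoff of Middle: (1/8)·0 + (3/8)·9 + (1/2)·3 = 39/8.
Expected payoff of Bottom: (1/8)·8 + (3/8)·0 + (1/2)·4 = 3.
The largest is 39/8, so Row's best response is Middle.

Middle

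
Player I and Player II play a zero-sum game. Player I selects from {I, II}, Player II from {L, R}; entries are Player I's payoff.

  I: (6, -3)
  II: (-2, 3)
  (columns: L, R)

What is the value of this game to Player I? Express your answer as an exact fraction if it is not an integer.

6/7

Row minima: I → -3, II → -2; maximin = -2.
Column maxima: L → 6, R → 3; minimax = 3.
-2 ≠ 3, so there is no saddle point; optimal play is mixed.
Let Player I play I with probability p. Expected payoff against L: 6p + (-2)(1−p) = 8p − 2; against R: (-3)p + 3(1−p) = −6p + 3.
Setting these equal: 8p − 2 = −6p + 3 ⇒ 14p = 5 ⇒ p = 5/14, and the value is (8)·(5/14) − 2 = 6/7.
For Player II: with q = P(L), equating I's and II's payoffs gives 9q − 3 = −5q + 3 ⇒ q = 3/7.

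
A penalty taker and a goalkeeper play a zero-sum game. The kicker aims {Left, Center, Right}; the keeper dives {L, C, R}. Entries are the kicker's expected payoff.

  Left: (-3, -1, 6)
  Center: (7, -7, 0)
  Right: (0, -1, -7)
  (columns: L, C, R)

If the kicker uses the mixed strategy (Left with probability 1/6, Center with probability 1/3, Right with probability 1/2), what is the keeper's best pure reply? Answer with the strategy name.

C

If the keeper plays L, the kicker's expected payoff is (1/6)·(-3) + (1/3)·7 + (1/2)·0 = 11/6.
If the keeper plays C, the kicker's expected payoff is (1/6)·(-1) + (1/3)·(-7) + (1/2)·(-1) = -3.
If the keeper plays R, the kicker's expected payoff is (1/6)·6 + (1/3)·0 + (1/2)·(-7) = -5/2.
The keeper minimizes the kicker's payoff; the smallest is -3, so the best response is C.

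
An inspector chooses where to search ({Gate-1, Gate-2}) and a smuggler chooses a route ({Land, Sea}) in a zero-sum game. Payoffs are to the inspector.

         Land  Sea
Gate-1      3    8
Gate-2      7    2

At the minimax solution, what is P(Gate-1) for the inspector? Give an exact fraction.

Row minima: Gate-1 → 3, Gate-2 → 2; maximin = 3.
Column maxima: Land → 7, Sea → 8; minimax = 7.
3 ≠ 7, so there is no saddle point; optimal play is mixed.
Let the inspector play Gate-1 with probability p. Expected payoff against Land: 3p + 7(1−p) = −4p + 7; against Sea: 8p + 2(1−p) = 6p + 2.
Setting these equal: −4p + 7 = 6p + 2 ⇒ −10p = -5 ⇒ p = 1/2, and the value is (-4)·(1/2) + 7 = 5.
For the smuggler: with q = P(Land), equating Gate-1's and Gate-2's payoffs gives −5q + 8 = 5q + 2 ⇒ q = 3/5.

1/2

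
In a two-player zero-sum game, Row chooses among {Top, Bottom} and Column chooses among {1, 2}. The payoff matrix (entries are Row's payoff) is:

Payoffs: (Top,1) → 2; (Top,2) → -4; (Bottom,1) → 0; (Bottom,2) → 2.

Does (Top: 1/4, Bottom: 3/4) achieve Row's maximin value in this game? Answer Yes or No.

Yes

Against 1 this mix gives (1/4)·2 + (3/4)·0 = 1/2.
Against 2 this mix gives (1/4)·(-4) + (3/4)·2 = 1/2.
All of Column's active replies (1, 2) yield 1/2, and no column does worse for Row. The mix makes Column indifferent and guarantees 1/2, so it is optimal.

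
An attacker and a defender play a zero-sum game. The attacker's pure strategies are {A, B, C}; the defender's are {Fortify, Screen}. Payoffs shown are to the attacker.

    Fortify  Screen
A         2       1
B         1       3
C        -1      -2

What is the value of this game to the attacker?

5/3

Row minima: A → 1, B → 1, C → -2; maximin = 1.
Column maxima: Fortify → 2, Screen → 3; minimax = 2.
1 ≠ 2, so there is no saddle point; optimal play is mixed.
C is strictly dominated by A, so the attacker never plays it.
On the remaining 2×2 (A, B vs Fortify, Screen):
Let the attacker play A with probability p. Expected payoff against Fortify: 2p + 1(1−p) = p + 1; against Screen: 1p + 3(1−p) = −2p + 3.
Setting these equal: p + 1 = −2p + 3 ⇒ 3p = 2 ⇒ p = 2/3, and the value is (1)·(2/3) + 1 = 5/3.
For the defender: with q = P(Fortify), equating A's and B's payoffs gives q + 1 = −2q + 3 ⇒ q = 2/3.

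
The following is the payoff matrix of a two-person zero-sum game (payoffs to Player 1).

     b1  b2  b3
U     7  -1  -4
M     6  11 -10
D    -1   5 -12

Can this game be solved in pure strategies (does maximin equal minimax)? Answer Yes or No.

Yes

Row minima: U → -4, M → -10, D → -12; maximin = -4.
Column maxima: b1 → 7, b2 → 11, b3 → -4; minimax = -4.
maximin = minimax = -4, so a saddle point exists.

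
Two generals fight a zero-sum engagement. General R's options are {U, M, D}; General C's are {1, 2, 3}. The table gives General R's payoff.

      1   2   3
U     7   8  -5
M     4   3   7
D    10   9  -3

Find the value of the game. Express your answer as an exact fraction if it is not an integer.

9/2

Row minima: U → -5, M → 3, D → -3; maximin = 3.
Column maxima: 1 → 10, 2 → 9, 3 → 7; minimax = 7.
3 ≠ 7, so there is no saddle point; optimal play is mixed.
U is strictly dominated by D, so General R never plays it.
With U eliminated, 1 is strictly dominated by 2 (it gives General R strictly more in every remaining row), so General C never plays it.
On the remaining 2×2 (M, D vs 2, 3):
Let General R play M with probability p. Expected payoff against 2: 3p + 9(1−p) = −6p + 9; against 3: 7p + (-3)(1−p) = 10p − 3.
Setting these equal: −6p + 9 = 10p − 3 ⇒ −16p = -12 ⇒ p = 3/4, and the value is (-6)·(3/4) + 9 = 9/2.
For General C: with q = P(2), equating M's and D's payoffs gives −4q + 7 = 12q − 3 ⇒ q = 5/8.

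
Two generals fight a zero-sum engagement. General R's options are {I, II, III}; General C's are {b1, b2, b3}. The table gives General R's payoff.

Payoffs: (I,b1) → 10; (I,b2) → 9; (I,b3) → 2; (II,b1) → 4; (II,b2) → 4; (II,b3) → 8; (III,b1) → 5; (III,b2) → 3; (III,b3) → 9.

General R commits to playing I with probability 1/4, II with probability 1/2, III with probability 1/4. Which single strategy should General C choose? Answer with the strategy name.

b2

If General C plays b1, General R's expected payoff is (1/4)·10 + (1/2)·4 + (1/4)·5 = 23/4.
If General C plays b2, General R's expected payoff is (1/4)·9 + (1/2)·4 + (1/4)·3 = 5.
If General C plays b3, General R's expected payoff is (1/4)·2 + (1/2)·8 + (1/4)·9 = 27/4.
General C minimizes General R's payoff; the smallest is 5, so the best response is b2.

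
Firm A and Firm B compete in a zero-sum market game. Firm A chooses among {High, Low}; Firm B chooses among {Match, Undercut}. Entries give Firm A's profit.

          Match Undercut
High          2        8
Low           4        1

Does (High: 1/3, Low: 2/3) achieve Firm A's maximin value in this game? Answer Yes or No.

Yes

Against Match this mix gives (1/3)·2 + (2/3)·4 = 10/3.
Against Undercut this mix gives (1/3)·8 + (2/3)·1 = 10/3.
All of Firm B's active replies (Match, Undercut) yield 10/3, and no column does worse for Firm A. The mix makes Firm B indifferent and guarantees 10/3, so it is optimal.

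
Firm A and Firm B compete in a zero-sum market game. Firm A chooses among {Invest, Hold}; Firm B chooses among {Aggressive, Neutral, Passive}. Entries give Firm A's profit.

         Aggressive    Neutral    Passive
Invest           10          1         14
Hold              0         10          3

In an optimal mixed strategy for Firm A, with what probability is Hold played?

Row minima: Invest → 1, Hold → 0; maximin = 1.
Column maxima: Aggressive → 10, Neutral → 10, Passive → 14; minimax = 10.
1 ≠ 10, so there is no saddle point; optimal play is mixed.
Passive is strictly dominated by Aggressive (it gives Firm A strictly more in every row), so Firm B never plays it.
On the remaining 2×2 (Invest, Hold vs Aggressive, Neutral):
Let Firm A play Invest with probability p. Expected payoff against Aggressive: 10p + 0(1−p) = 10p; against Neutral: 1p + 10(1−p) = −9p + 10.
Setting these equal: 10p = −9p + 10 ⇒ 19p = 10 ⇒ p = 10/19, and the value is (10)·(10/19) = 100/19.
For Firm B: with q = P(Aggressive), equating Invest's and Hold's payoffs gives 9q + 1 = −10q + 10 ⇒ q = 9/19.

9/19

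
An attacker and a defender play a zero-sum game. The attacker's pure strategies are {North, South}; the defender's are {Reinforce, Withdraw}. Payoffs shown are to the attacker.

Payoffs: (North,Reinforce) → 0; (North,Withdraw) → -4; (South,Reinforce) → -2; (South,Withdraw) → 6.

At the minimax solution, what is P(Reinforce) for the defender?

Row minima: North → -4, South → -2; maximin = -2.
Column maxima: Reinforce → 0, Withdraw → 6; minimax = 0.
-2 ≠ 0, so there is no saddle point; optimal play is mixed.
Let the attacker play North with probability p. Expected payoff against Reinforce: 0p + (-2)(1−p) = 2p − 2; against Withdraw: (-4)p + 6(1−p) = −10p + 6.
Setting these equal: 2p − 2 = −10p + 6 ⇒ 12p = 8 ⇒ p = 2/3, and the value is (2)·(2/3) − 2 = -2/3.
For the defender: with q = P(Reinforce), equating North's and South's payoffs gives 4q − 4 = −8q + 6 ⇒ q = 5/6.

5/6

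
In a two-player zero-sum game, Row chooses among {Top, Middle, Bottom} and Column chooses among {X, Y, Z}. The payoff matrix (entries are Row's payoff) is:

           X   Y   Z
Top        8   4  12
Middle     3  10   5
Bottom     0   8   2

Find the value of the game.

Row minima: Top → 4, Middle → 3, Bottom → 0; maximin = 4.
Column maxima: X → 8, Y → 10, Z → 12; minimax = 8.
4 ≠ 8, so there is no saddle point; optimal play is mixed.
Bottom is strictly dominated by Middle, so Row never plays it.
Z is strictly dominated by X (it gives Row strictly more in every row), so Column never plays it.
On the remaining 2×2 (Top, Middle vs X, Y):
Let Row play Top with probability p. Expected payoff against X: 8p + 3(1−p) = 5p + 3; against Y: 4p + 10(1−p) = −6p + 10.
Setting these equal: 5p + 3 = −6p + 10 ⇒ 11p = 7 ⇒ p = 7/11, and the value is (5)·(7/11) + 3 = 68/11.
For Column: with q = P(X), equating Top's and Middle's payoffs gives 4q + 4 = −7q + 10 ⇒ q = 6/11.

68/11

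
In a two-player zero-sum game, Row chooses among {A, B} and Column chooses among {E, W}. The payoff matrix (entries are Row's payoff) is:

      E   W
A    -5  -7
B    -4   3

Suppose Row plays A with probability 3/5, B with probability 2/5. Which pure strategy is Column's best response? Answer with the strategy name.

If Column plays E, Row's expected payoff is (3/5)·(-5) + (2/5)·(-4) = -23/5.
If Column plays W, Row's expected payoff is (3/5)·(-7) + (2/5)·3 = -3.
Column minimizes Row's payoff; the smallest is -23/5, so the best response is E.

E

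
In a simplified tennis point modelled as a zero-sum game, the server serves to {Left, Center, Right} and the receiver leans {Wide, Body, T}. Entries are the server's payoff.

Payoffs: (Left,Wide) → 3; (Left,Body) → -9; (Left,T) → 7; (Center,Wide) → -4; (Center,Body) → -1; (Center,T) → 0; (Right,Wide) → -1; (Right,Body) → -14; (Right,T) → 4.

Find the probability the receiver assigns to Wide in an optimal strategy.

Row minima: Left → -9, Center → -4, Right → -14; maximin = -4.
Column maxima: Wide → 3, Body → -1, T → 7; minimax = -1.
-4 ≠ -1, so there is no saddle point; optimal play is mixed.
Right is strictly dominated by Left, so the server never plays it.
T is strictly dominated by Wide (it gives the server strictly more in every row), so the receiver never plays it.
On the remaining 2×2 (Left, Center vs Wide, Body):
Let the server play Left with probability p. Expected payoff against Wide: 3p + (-4)(1−p) = 7p − 4; against Body: (-9)p + (-1)(1−p) = −8p − 1.
Setting these equal: 7p − 4 = −8p − 1 ⇒ 15p = 3 ⇒ p = 1/5, and the value is (7)·(1/5) − 4 = -13/5.
For the receiver: with q = P(Wide), equating Left's and Center's payoffs gives 12q − 9 = −3q − 1 ⇒ q = 8/15.

8/15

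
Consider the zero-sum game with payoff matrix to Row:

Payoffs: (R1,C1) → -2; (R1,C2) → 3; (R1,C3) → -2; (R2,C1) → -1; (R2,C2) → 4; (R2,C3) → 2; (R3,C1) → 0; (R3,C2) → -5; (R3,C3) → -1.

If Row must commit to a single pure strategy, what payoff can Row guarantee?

-1

Row minima: R1 → -2, R2 → -1, R3 → -5.
The best of these is -1.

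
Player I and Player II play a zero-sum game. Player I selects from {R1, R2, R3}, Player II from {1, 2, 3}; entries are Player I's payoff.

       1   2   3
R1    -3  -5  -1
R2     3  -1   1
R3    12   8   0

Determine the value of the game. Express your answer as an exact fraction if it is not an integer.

4/5

Row minima: R1 → -5, R2 → -1, R3 → 0; maximin = 0.
Column maxima: 1 → 12, 2 → 8, 3 → 1; minimax = 1.
0 ≠ 1, so there is no saddle point; optimal play is mixed.
R1 is strictly dominated by R2, so Player I never plays it.
1 is strictly dominated by 2 (it gives Player I strictly more in every row), so Player II never plays it.
On the remaining 2×2 (R2, R3 vs 2, 3):
Let Player I play R2 with probability p. Expected payoff against 2: (-1)p + 8(1−p) = −9p + 8; against 3: 1p + 0(1−p) = p.
Setting these equal: −9p + 8 = p ⇒ −10p = -8 ⇒ p = 4/5, and the value is (-9)·(4/5) + 8 = 4/5.
For Player II: with q = P(2), equating R2's and R3's payoffs gives −2q + 1 = 8q ⇒ q = 1/10.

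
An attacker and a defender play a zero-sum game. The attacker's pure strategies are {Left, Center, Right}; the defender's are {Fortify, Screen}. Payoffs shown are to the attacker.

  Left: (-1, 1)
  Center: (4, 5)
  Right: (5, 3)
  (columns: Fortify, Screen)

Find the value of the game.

Row minima: Left → -1, Center → 4, Right → 3; maximin = 4.
Column maxima: Fortify → 5, Screen → 5; minimax = 5.
4 ≠ 5, so there is no saddle point; optimal play is mixed.
Left is strictly dominated by Center, so the attacker never plays it.
On the remaining 2×2 (Center, Right vs Fortify, Screen):
Let the attacker play Center with probability p. Expected payoff against Fortify: 4p + 5(1−p) = −p + 5; against Screen: 5p + 3(1−p) = 2p + 3.
Setting these equal: −p + 5 = 2p + 3 ⇒ −3p = -2 ⇒ p = 2/3, and the value is (-1)·(2/3) + 5 = 13/3.
For the defender: with q = P(Fortify), equating Center's and Right's payoffs gives −q + 5 = 2q + 3 ⇒ q = 2/3.

13/3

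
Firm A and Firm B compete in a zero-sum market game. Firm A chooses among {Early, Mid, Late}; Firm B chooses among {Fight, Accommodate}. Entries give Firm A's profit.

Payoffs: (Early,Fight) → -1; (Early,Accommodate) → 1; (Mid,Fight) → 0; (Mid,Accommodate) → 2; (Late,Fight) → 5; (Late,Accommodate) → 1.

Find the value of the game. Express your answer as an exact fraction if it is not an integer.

Row minima: Early → -1, Mid → 0, Late → 1; maximin = 1.
Column maxima: Fight → 5, Accommodate → 2; minimax = 2.
1 ≠ 2, so there is no saddle point; optimal play is mixed.
Early is strictly dominated by Mid, so Firm A never plays it.
On the remaining 2×2 (Mid, Late vs Fight, Accommodate):
Let Firm A play Mid with probability p. Expected payoff against Fight: 0p + 5(1−p) = −5p + 5; against Accommodate: 2p + 1(1−p) = p + 1.
Setting these equal: −5p + 5 = p + 1 ⇒ −6p = -4 ⇒ p = 2/3, and the value is (-5)·(2/3) + 5 = 5/3.
For Firm B: with q = P(Fight), equating Mid's and Late's payoffs gives −2q + 2 = 4q + 1 ⇒ q = 1/6.

5/3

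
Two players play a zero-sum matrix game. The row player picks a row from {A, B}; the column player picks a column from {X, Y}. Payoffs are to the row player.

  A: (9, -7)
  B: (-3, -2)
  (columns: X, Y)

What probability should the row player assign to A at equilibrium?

1/17

Row minima: A → -7, B → -3; maximin = -3.
Column maxima: X → 9, Y → -2; minimax = -2.
-3 ≠ -2, so there is no saddle point; optimal play is mixed.
Let the row player play A with probability p. Expected payoff against X: 9p + (-3)(1−p) = 12p − 3; against Y: (-7)p + (-2)(1−p) = −5p − 2.
Setting these equal: 12p − 3 = −5p − 2 ⇒ 17p = 1 ⇒ p = 1/17, and the value is (12)·(1/17) − 3 = -39/17.
For the column player: with q = P(X), equating A's and B's payoffs gives 16q − 7 = −q − 2 ⇒ q = 5/17.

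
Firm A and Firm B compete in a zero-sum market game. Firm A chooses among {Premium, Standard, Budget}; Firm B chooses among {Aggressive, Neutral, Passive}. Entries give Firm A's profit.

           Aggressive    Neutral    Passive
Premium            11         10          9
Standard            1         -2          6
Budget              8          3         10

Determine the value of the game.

Row minima: Premium → 9, Standard → -2, Budget → 3; maximin = 9.
Column maxima: Aggressive → 11, Neutral → 10, Passive → 10; minimax = 10.
9 ≠ 10, so there is no saddle point; optimal play is mixed.
Standard is strictly dominated by Premium, so Firm A never plays it.
Aggressive is strictly dominated by Neutral (it gives Firm A strictly more in every row), so Firm B never plays it.
On the remaining 2×2 (Premium, Budget vs Neutral, Passive):
Let Firm A play Premium with probability p. Expected payoff against Neutral: 10p + 3(1−p) = 7p + 3; against Passive: 9p + 10(1−p) = −p + 10.
Setting these equal: 7p + 3 = −p + 10 ⇒ 8p = 7 ⇒ p = 7/8, and the value is (7)·(7/8) + 3 = 73/8.
For Firm B: with q = P(Neutral), equating Premium's and Budget's payoffs gives q + 9 = −7q + 10 ⇒ q = 1/8.

73/8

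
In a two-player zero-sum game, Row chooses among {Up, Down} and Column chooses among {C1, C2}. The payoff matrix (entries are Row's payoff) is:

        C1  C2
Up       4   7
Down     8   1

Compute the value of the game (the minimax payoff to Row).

26/5

Row minima: Up → 4, Down → 1; maximin = 4.
Column maxima: C1 → 8, C2 → 7; minimax = 7.
4 ≠ 7, so there is no saddle point; optimal play is mixed.
Let Row play Up with probability p. Expected payoff against C1: 4p + 8(1−p) = −4p + 8; against C2: 7p + 1(1−p) = 6p + 1.
Setting these equal: −4p + 8 = 6p + 1 ⇒ −10p = -7 ⇒ p = 7/10, and the value is (-4)·(7/10) + 8 = 26/5.
For Column: with q = P(C1), equating Up's and Down's payoffs gives −3q + 7 = 7q + 1 ⇒ q = 3/5.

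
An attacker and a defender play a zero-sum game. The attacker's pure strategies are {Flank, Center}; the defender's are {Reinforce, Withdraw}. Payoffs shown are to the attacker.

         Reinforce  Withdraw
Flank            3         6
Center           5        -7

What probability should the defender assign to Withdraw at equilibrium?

2/15

Row minima: Flank → 3, Center → -7; maximin = 3.
Column maxima: Reinforce → 5, Withdraw → 6; minimax = 5.
3 ≠ 5, so there is no saddle point; optimal play is mixed.
Let the attacker play Flank with probability p. Expected payoff against Reinforce: 3p + 5(1−p) = −2p + 5; against Withdraw: 6p + (-7)(1−p) = 13p − 7.
Setting these equal: −2p + 5 = 13p − 7 ⇒ −15p = -12 ⇒ p = 4/5, and the value is (-2)·(4/5) + 5 = 17/5.
For the defender: with q = P(Reinforce), equating Flank's and Center's payoffs gives −3q + 6 = 12q − 7 ⇒ q = 13/15.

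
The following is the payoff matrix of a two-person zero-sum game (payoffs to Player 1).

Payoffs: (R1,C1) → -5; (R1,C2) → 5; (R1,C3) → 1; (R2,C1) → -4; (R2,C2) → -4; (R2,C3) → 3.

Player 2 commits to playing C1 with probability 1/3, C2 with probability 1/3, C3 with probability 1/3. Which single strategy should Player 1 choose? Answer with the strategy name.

Expected payoff of R1: (1/3)·(-5) + (1/3)·5 + (1/3)·1 = 1/3.
Expected payoff of R2: (1/3)·(-4) + (1/3)·(-4) + (1/3)·3 = -5/3.
The largest is 1/3, so Player 1's best response is R1.

R1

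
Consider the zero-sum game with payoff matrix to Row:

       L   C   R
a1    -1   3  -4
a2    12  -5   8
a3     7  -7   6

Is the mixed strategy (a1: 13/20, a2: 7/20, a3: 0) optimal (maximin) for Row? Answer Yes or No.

Yes

Against L this mix gives (13/20)·(-1) + (7/20)·12 = 71/20.
Against C this mix gives (13/20)·3 + (7/20)·(-5) = 1/5.
Against R this mix gives (13/20)·(-4) + (7/20)·8 = 1/5.
All of Column's active replies (C, R) yield 1/5, and no column does worse for Row. The mix makes Column indifferent and guarantees 1/5, so it is optimal.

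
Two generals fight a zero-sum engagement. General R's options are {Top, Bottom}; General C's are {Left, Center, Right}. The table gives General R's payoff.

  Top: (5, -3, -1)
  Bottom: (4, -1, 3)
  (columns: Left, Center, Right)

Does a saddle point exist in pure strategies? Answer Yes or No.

Yes

Row minima: Top → -3, Bottom → -1; maximin = -1.
Column maxima: Left → 5, Center → -1, Right → 3; minimax = -1.
maximin = minimax = -1, so a saddle point exists.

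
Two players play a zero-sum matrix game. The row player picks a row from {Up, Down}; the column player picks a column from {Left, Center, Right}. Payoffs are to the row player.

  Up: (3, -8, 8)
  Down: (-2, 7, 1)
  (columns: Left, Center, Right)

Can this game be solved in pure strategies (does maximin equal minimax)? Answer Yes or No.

No

Row minima: Up → -8, Down → -2; maximin = -2.
Column maxima: Left → 3, Center → 7, Right → 8; minimax = 3.
-2 ≠ 3, so no pure-strategy equilibrium exists.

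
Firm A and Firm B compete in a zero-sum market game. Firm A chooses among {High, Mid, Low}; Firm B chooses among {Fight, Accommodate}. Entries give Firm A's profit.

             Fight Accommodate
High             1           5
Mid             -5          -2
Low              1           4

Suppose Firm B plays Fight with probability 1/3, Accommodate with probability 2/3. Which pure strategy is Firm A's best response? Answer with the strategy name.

High

Expected payoff of High: (1/3)·1 + (2/3)·5 = 11/3.
Expected payoff of Mid: (1/3)·(-5) + (2/3)·(-2) = -3.
Expected payoff of Low: (1/3)·1 + (2/3)·4 = 3.
The largest is 11/3, so Firm A's best response is High.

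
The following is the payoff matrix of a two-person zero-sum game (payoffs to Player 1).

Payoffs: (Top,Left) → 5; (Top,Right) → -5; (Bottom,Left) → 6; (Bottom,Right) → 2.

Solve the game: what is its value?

Row minima: Top → -5, Bottom → 2; maximin = 2.
Column maxima: Left → 6, Right → 2; minimax = 2.
Since maximin = minimax = 2, there is a saddle point and the value is 2.

2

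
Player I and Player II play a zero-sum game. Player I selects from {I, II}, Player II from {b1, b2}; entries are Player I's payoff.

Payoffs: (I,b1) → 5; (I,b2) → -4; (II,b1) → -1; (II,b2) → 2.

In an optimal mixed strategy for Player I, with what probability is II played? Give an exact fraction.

3/4

Row minima: I → -4, II → -1; maximin = -1.
Column maxima: b1 → 5, b2 → 2; minimax = 2.
-1 ≠ 2, so there is no saddle point; optimal play is mixed.
Let Player I play I with probability p. Expected payoff against b1: 5p + (-1)(1−p) = 6p − 1; against b2: (-4)p + 2(1−p) = −6p + 2.
Setting these equal: 6p − 1 = −6p + 2 ⇒ 12p = 3 ⇒ p = 1/4, and the value is (6)·(1/4) − 1 = 1/2.
For Player II: with q = P(b1), equating I's and II's payoffs gives 9q − 4 = −3q + 2 ⇒ q = 1/2.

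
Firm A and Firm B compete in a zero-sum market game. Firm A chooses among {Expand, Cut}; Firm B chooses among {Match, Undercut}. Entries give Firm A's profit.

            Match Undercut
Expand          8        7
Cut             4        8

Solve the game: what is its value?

36/5

Row minima: Expand → 7, Cut → 4; maximin = 7.
Column maxima: Match → 8, Undercut → 8; minimax = 8.
7 ≠ 8, so there is no saddle point; optimal play is mixed.
Let Firm A play Expand with probability p. Expected payoff against Match: 8p + 4(1−p) = 4p + 4; against Undercut: 7p + 8(1−p) = −p + 8.
Setting these equal: 4p + 4 = −p + 8 ⇒ 5p = 4 ⇒ p = 4/5, and the value is (4)·(4/5) + 4 = 36/5.
For Firm B: with q = P(Match), equating Expand's and Cut's payoffs gives q + 7 = −4q + 8 ⇒ q = 1/5.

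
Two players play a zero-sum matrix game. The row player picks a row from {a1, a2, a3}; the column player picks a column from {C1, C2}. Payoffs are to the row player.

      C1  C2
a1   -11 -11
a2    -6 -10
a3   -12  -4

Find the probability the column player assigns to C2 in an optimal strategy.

Row minima: a1 → -11, a2 → -10, a3 → -12; maximin = -10.
Column maxima: C1 → -6, C2 → -4; minimax = -6.
-10 ≠ -6, so there is no saddle point; optimal play is mixed.
a1 is strictly dominated by a2, so the row player never plays it.
On the remaining 2×2 (a2, a3 vs C1, C2):
Let the row player play a2 with probability p. Expected payoff against C1: (-6)p + (-12)(1−p) = 6p − 12; against C2: (-10)p + (-4)(1−p) = −6p − 4.
Setting these equal: 6p − 12 = −6p − 4 ⇒ 12p = 8 ⇒ p = 2/3, and the value is (6)·(2/3) − 12 = -8.
For the column player: with q = P(C1), equating a2's and a3's payoffs gives 4q − 10 = −8q − 4 ⇒ q = 1/2.

1/2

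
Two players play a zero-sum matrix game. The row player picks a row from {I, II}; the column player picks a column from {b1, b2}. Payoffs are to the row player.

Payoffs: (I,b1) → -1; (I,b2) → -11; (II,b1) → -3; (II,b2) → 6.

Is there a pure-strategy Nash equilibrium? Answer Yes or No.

No

Row minima: I → -11, II → -3; maximin = -3.
Column maxima: b1 → -1, b2 → 6; minimax = -1.
-3 ≠ -1, so no pure-strategy equilibrium exists.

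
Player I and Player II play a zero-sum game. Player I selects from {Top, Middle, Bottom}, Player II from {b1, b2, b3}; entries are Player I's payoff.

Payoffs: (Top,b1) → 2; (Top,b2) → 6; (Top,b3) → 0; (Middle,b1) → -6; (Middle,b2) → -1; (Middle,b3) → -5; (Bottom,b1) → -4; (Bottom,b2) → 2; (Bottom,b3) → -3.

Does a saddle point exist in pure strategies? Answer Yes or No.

Yes

Row minima: Top → 0, Middle → -6, Bottom → -4; maximin = 0.
Column maxima: b1 → 2, b2 → 6, b3 → 0; minimax = 0.
maximin = minimax = 0, so a saddle point exists.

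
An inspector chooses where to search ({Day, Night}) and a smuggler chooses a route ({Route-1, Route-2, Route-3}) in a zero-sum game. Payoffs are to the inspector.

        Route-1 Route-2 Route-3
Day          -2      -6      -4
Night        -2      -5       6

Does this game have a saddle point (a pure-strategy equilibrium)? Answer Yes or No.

Yes

Row minima: Day → -6, Night → -5; maximin = -5.
Column maxima: Route-1 → -2, Route-2 → -5, Route-3 → 6; minimax = -5.
maximin = minimax = -5, so a saddle point exists.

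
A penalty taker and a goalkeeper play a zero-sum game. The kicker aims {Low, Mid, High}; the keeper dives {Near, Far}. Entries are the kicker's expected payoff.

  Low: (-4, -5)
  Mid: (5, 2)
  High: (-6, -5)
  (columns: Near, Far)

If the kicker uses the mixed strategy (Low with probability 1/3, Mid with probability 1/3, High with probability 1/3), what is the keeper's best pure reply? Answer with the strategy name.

Far

If the keeper plays Near, the kicker's expected payoff is (1/3)·(-4) + (1/3)·5 + (1/3)·(-6) = -5/3.
If the keeper plays Far, the kicker's expected payoff is (1/3)·(-5) + (1/3)·2 + (1/3)·(-5) = -8/3.
The keeper minimizes the kicker's payoff; the smallest is -8/3, so the best response is Far.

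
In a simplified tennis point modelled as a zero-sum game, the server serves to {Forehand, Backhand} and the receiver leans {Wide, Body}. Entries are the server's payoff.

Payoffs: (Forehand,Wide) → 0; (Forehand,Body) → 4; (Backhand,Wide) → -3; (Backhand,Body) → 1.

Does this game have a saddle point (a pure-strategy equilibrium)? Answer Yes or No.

Row minima: Forehand → 0, Backhand → -3; maximin = 0.
Column maxima: Wide → 0, Body → 4; minimax = 0.
maximin = minimax = 0, so a saddle point exists.

Yes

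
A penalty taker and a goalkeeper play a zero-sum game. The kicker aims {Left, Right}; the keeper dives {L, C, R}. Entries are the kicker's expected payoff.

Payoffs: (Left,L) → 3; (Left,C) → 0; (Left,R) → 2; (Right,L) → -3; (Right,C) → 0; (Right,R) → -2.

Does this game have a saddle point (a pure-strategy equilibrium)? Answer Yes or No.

Yes

Row minima: Left → 0, Right → -3; maximin = 0.
Column maxima: L → 3, C → 0, R → 2; minimax = 0.
maximin = minimax = 0, so a saddle point exists.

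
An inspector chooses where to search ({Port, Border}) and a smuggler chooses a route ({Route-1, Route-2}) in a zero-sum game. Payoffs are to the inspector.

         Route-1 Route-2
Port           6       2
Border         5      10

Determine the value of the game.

50/9

Row minima: Port → 2, Border → 5; maximin = 5.
Column maxima: Route-1 → 6, Route-2 → 10; minimax = 6.
5 ≠ 6, so there is no saddle point; optimal play is mixed.
Let the inspector play Port with probability p. Expected payoff against Route-1: 6p + 5(1−p) = p + 5; against Route-2: 2p + 10(1−p) = −8p + 10.
Setting these equal: p + 5 = −8p + 10 ⇒ 9p = 5 ⇒ p = 5/9, and the value is (1)·(5/9) + 5 = 50/9.
For the smuggler: with q = P(Route-1), equating Port's and Border's payoffs gives 4q + 2 = −5q + 10 ⇒ q = 8/9.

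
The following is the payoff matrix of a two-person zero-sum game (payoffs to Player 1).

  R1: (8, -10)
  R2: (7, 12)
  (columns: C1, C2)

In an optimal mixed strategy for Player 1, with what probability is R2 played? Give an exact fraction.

18/23

Row minima: R1 → -10, R2 → 7; maximin = 7.
Column maxima: C1 → 8, C2 → 12; minimax = 8.
7 ≠ 8, so there is no saddle point; optimal play is mixed.
Let Player 1 play R1 with probability p. Expected payoff against C1: 8p + 7(1−p) = p + 7; against C2: (-10)p + 12(1−p) = −22p + 12.
Setting these equal: p + 7 = −22p + 12 ⇒ 23p = 5 ⇒ p = 5/23, and the value is (1)·(5/23) + 7 = 166/23.
For Player 2: with q = P(C1), equating R1's and R2's payoffs gives 18q − 10 = −5q + 12 ⇒ q = 22/23.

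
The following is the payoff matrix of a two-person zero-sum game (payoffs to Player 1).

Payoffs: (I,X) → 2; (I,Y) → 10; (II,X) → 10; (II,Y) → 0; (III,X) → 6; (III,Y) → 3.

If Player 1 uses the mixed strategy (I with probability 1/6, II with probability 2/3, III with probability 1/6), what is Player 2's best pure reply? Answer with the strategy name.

Y

If Player 2 plays X, Player 1's expected payoff is (1/6)·2 + (2/3)·10 + (1/6)·6 = 8.
If Player 2 plays Y, Player 1's expected payoff is (1/6)·10 + (2/3)·0 + (1/6)·3 = 13/6.
Player 2 minimizes Player 1's payoff; the smallest is 13/6, so the best response is Y.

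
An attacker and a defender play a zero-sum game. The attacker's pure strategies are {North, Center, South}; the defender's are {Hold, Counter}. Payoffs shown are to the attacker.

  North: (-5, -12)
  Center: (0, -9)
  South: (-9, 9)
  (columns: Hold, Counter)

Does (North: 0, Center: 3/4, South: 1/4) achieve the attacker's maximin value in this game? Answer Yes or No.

Against Hold this mix gives (3/4)·0 + (1/4)·(-9) = -9/4.
Against Counter this mix gives (3/4)·(-9) + (1/4)·9 = -9/2.
The defender will play Counter, holding the attacker to -9/2. Shifting weight toward the row that does better against Counter would raise this floor (the equalizing mix achieves -3 against both Counter and Hold), so the proposed strategy is not optimal.

No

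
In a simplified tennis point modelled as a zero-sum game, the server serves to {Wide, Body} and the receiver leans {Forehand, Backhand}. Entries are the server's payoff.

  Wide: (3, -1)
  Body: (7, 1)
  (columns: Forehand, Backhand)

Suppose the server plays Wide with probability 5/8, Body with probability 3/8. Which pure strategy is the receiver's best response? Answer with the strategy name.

If the receiver plays Forehand, the server's expected payoff is (5/8)·3 + (3/8)·7 = 9/2.
If the receiver plays Backhand, the server's expected payoff is (5/8)·(-1) + (3/8)·1 = -1/4.
The receiver minimizes the server's payoff; the smallest is -1/4, so the best response is Backhand.

Backhand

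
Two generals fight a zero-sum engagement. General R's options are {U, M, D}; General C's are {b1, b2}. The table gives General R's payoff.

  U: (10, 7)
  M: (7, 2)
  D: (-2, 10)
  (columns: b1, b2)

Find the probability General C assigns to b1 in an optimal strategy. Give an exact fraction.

1/5

Row minima: U → 7, M → 2, D → -2; maximin = 7.
Column maxima: b1 → 10, b2 → 10; minimax = 10.
7 ≠ 10, so there is no saddle point; optimal play is mixed.
M is strictly dominated by U, so General R never plays it.
On the remaining 2×2 (U, D vs b1, b2):
Let General R play U with probability p. Expected payoff against b1: 10p + (-2)(1−p) = 12p − 2; against b2: 7p + 10(1−p) = −3p + 10.
Setting these equal: 12p − 2 = −3p + 10 ⇒ 15p = 12 ⇒ p = 4/5, and the value is (12)·(4/5) − 2 = 38/5.
For General C: with q = P(b1), equating U's and D's payoffs gives 3q + 7 = −12q + 10 ⇒ q = 1/5.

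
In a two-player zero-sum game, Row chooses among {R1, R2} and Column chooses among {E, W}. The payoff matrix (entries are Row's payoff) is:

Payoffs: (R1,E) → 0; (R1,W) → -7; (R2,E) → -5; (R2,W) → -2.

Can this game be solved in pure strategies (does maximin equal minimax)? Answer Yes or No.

No

Row minima: R1 → -7, R2 → -5; maximin = -5.
Column maxima: E → 0, W → -2; minimax = -2.
-5 ≠ -2, so no pure-strategy equilibrium exists.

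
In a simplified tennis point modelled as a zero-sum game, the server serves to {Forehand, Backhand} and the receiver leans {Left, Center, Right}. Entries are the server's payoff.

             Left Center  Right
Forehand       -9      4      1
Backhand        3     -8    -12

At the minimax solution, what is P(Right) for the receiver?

12/25

Row minima: Forehand → -9, Backhand → -12; maximin = -9.
Column maxima: Left → 3, Center → 4, Right → 1; minimax = 1.
-9 ≠ 1, so there is no saddle point; optimal play is mixed.
Center is strictly dominated by Right (it gives the server strictly more in every row), so the receiver never plays it.
On the remaining 2×2 (Forehand, Backhand vs Left, Right):
Let the server play Forehand with probability p. Expected payoff against Left: (-9)p + 3(1−p) = −12p + 3; against Right: 1p + (-12)(1−p) = 13p − 12.
Setting these equal: −12p + 3 = 13p − 12 ⇒ −25p = -15 ⇒ p = 3/5, and the value is (-12)·(3/5) + 3 = -21/5.
For the receiver: with q = P(Left), equating Forehand's and Backhand's payoffs gives −10q + 1 = 15q − 12 ⇒ q = 13/25.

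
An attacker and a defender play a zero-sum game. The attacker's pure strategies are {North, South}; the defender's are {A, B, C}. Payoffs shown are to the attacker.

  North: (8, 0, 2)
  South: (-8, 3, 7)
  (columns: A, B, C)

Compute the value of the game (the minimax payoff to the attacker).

Row minima: North → 0, South → -8; maximin = 0.
Column maxima: A → 8, B → 3, C → 7; minimax = 3.
0 ≠ 3, so there is no saddle point; optimal play is mixed.
C is strictly dominated by B (it gives the attacker strictly more in every row), so the defender never plays it.
On the remaining 2×2 (North, South vs A, B):
Let the attacker play North with probability p. Expected payoff against A: 8p + (-8)(1−p) = 16p − 8; against B: 0p + 3(1−p) = −3p + 3.
Setting these equal: 16p − 8 = −3p + 3 ⇒ 19p = 11 ⇒ p = 11/19, and the value is (16)·(11/19) − 8 = 24/19.
For the defender: with q = P(A), equating North's and South's payoffs gives 8q = −11q + 3 ⇒ q = 3/19.

24/19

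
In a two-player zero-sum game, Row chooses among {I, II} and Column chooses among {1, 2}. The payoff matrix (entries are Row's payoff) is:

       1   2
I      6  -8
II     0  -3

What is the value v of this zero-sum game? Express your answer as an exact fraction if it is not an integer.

Row minima: I → -8, II → -3; maximin = -3.
Column maxima: 1 → 6, 2 → -3; minimax = -3.
Since maximin = minimax = -3, there is a saddle point and the value is -3.

-3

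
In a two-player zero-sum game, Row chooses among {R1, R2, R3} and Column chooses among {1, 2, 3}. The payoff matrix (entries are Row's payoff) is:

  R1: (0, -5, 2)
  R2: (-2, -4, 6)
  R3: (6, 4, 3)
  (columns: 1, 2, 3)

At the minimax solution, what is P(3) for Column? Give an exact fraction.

Row minima: R1 → -5, R2 → -4, R3 → 3; maximin = 3.
Column maxima: 1 → 6, 2 → 4, 3 → 6; minimax = 4.
3 ≠ 4, so there is no saddle point; optimal play is mixed.
R1 is strictly dominated by R3, so Row never plays it.
1 is strictly dominated by 2 (it gives Row strictly more in every row), so Column never plays it.
On the remaining 2×2 (R2, R3 vs 2, 3):
Let Row play R2 with probability p. Expected payoff against 2: (-4)p + 4(1−p) = −8p + 4; against 3: 6p + 3(1−p) = 3p + 3.
Setting these equal: −8p + 4 = 3p + 3 ⇒ −11p = -1 ⇒ p = 1/11, and the value is (-8)·(1/11) + 4 = 36/11.
For Column: with q = P(2), equating R2's and R3's payoffs gives −10q + 6 = q + 3 ⇒ q = 3/11.

8/11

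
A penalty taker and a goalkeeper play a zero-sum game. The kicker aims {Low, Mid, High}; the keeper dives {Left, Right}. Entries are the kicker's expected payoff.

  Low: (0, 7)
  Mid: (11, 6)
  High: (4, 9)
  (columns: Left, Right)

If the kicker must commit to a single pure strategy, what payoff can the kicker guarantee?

Row minima: Low → 0, Mid → 6, High → 4.
The best of these is 6.

6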